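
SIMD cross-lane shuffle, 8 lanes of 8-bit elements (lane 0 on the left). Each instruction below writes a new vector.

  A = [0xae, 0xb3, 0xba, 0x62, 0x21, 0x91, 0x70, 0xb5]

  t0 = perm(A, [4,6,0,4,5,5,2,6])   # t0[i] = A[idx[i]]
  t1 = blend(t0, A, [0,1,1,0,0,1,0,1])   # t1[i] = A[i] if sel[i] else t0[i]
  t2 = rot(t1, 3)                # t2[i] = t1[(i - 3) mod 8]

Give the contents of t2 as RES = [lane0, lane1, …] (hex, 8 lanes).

t0 = [0x21, 0x70, 0xae, 0x21, 0x91, 0x91, 0xba, 0x70]
t1 = [0x21, 0xb3, 0xba, 0x21, 0x91, 0x91, 0xba, 0xb5]
t2 = [0x91, 0xba, 0xb5, 0x21, 0xb3, 0xba, 0x21, 0x91]

RES = [ 0x91  0xba  0xb5  0x21  0xb3  0xba  0x21  0x91 ]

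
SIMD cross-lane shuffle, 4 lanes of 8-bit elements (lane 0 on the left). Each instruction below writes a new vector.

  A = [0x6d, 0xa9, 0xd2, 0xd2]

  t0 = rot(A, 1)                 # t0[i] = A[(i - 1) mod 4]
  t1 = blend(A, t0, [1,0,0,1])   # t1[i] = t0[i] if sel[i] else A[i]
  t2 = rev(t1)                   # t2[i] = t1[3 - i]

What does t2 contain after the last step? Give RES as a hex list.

  t0: d2 6d a9 d2
  t1: d2 a9 d2 d2
  t2: d2 d2 a9 d2

RES = [0xd2, 0xd2, 0xa9, 0xd2]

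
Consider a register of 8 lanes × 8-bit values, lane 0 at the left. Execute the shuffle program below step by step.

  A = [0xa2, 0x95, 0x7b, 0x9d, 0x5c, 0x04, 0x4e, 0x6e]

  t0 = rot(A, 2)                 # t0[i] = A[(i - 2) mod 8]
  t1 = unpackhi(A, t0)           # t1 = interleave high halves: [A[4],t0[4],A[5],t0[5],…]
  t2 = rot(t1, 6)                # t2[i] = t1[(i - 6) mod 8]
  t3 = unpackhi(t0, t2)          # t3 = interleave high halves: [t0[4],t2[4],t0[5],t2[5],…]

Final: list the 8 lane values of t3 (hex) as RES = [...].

RES = [ 0x7b  0x6e  0x9d  0x04  0x5c  0x5c  0x04  0x7b ]

→ t0 |4e|6e|a2|95|7b|9d|5c|04|
→ t1 |5c|7b|04|9d|4e|5c|6e|04|
→ t2 |04|9d|4e|5c|6e|04|5c|7b|
→ t3 |7b|6e|9d|04|5c|5c|04|7b|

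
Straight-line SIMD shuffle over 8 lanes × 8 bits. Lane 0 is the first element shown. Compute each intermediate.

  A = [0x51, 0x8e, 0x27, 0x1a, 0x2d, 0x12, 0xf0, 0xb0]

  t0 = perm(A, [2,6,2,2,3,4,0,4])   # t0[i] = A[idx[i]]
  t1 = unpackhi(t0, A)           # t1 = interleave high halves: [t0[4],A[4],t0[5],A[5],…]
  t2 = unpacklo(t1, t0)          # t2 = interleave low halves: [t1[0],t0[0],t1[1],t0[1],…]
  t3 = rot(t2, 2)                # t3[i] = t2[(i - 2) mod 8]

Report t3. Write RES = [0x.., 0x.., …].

  t0: 27 f0 27 27 1a 2d 51 2d
  t1: 1a 2d 2d 12 51 f0 2d b0
  t2: 1a 27 2d f0 2d 27 12 27
  t3: 12 27 1a 27 2d f0 2d 27

RES = [0x12, 0x27, 0x1a, 0x27, 0x2d, 0xf0, 0x2d, 0x27]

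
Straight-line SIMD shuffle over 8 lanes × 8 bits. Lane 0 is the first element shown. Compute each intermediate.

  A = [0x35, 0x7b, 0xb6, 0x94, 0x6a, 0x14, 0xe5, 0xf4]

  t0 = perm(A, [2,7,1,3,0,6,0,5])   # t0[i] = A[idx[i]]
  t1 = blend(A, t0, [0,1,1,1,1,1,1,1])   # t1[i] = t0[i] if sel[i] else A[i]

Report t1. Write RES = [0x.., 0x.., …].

→ t0 |b6|f4|7b|94|35|e5|35|14|
→ t1 |35|f4|7b|94|35|e5|35|14|

RES = [ 0x35  0xf4  0x7b  0x94  0x35  0xe5  0x35  0x14 ]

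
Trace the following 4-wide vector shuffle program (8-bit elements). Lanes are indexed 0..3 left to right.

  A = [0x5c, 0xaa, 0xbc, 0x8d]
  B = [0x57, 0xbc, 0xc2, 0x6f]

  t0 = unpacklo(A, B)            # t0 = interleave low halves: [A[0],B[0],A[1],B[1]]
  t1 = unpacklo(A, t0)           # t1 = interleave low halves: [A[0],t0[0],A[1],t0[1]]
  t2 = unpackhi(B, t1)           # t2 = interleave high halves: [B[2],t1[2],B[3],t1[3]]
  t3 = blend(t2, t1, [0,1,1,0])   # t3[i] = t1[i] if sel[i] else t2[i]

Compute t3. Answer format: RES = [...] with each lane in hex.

RES = [ 0xc2  0x5c  0xaa  0x57 ]

→ t0 |5c|57|aa|bc|
→ t1 |5c|5c|aa|57|
→ t2 |c2|aa|6f|57|
→ t3 |c2|5c|aa|57|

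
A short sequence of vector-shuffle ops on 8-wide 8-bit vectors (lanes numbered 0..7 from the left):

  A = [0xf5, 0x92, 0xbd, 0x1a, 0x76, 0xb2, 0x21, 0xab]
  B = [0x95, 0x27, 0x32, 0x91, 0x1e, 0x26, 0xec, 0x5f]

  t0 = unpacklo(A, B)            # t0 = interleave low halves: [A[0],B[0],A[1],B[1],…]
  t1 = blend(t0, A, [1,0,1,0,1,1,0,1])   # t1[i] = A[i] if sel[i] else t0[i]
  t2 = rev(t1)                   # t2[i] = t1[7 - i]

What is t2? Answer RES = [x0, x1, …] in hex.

RES = [ 0xab  0x1a  0xb2  0x76  0x27  0xbd  0x95  0xf5 ]

t0 = [0xf5, 0x95, 0x92, 0x27, 0xbd, 0x32, 0x1a, 0x91]
t1 = [0xf5, 0x95, 0xbd, 0x27, 0x76, 0xb2, 0x1a, 0xab]
t2 = [0xab, 0x1a, 0xb2, 0x76, 0x27, 0xbd, 0x95, 0xf5]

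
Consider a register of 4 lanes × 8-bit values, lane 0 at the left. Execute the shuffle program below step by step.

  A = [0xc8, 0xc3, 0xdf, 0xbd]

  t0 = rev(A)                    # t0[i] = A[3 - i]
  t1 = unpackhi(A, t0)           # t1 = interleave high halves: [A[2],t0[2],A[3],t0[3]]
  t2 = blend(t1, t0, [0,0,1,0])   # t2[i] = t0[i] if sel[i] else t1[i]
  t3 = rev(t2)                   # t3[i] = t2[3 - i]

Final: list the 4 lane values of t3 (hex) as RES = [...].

RES = [ 0xc8  0xc3  0xc3  0xdf ]

  t0: bd df c3 c8
  t1: df c3 bd c8
  t2: df c3 c3 c8
  t3: c8 c3 c3 df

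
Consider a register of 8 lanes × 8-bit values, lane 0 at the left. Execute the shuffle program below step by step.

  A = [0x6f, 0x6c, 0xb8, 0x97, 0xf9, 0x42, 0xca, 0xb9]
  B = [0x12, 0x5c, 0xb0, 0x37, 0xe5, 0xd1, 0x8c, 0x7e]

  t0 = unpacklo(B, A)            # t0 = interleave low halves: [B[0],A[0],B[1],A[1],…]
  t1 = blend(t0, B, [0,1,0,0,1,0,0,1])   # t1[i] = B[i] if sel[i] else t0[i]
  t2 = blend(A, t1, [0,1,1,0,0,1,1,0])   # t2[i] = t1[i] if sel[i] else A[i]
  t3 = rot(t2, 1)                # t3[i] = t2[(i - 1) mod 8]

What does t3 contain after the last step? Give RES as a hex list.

  t0: 12 6f 5c 6c b0 b8 37 97
  t1: 12 5c 5c 6c e5 b8 37 7e
  t2: 6f 5c 5c 97 f9 b8 37 b9
  t3: b9 6f 5c 5c 97 f9 b8 37

RES = [0xb9, 0x6f, 0x5c, 0x5c, 0x97, 0xf9, 0xb8, 0x37]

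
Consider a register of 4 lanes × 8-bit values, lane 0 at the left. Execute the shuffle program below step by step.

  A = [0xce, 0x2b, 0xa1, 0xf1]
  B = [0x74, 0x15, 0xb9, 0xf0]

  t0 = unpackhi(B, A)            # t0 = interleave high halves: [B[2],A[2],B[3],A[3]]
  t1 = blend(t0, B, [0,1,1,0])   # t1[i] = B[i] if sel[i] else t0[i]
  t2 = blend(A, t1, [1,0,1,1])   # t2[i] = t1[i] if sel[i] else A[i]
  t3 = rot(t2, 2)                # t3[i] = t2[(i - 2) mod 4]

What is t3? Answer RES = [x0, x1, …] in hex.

RES = [ 0xb9  0xf1  0xb9  0x2b ]

  t0: b9 a1 f0 f1
  t1: b9 15 b9 f1
  t2: b9 2b b9 f1
  t3: b9 f1 b9 2b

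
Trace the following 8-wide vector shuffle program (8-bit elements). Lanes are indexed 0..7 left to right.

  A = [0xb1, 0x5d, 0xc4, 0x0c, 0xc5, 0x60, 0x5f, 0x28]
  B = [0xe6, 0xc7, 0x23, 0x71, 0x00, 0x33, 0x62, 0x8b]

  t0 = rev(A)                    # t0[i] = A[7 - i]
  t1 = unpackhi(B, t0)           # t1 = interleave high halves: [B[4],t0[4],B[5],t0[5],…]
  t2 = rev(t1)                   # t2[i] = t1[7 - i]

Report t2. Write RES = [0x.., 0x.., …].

t0 = [0x28, 0x5f, 0x60, 0xc5, 0x0c, 0xc4, 0x5d, 0xb1]
t1 = [0x00, 0x0c, 0x33, 0xc4, 0x62, 0x5d, 0x8b, 0xb1]
t2 = [0xb1, 0x8b, 0x5d, 0x62, 0xc4, 0x33, 0x0c, 0x00]

RES = [ 0xb1  0x8b  0x5d  0x62  0xc4  0x33  0x0c  0x00 ]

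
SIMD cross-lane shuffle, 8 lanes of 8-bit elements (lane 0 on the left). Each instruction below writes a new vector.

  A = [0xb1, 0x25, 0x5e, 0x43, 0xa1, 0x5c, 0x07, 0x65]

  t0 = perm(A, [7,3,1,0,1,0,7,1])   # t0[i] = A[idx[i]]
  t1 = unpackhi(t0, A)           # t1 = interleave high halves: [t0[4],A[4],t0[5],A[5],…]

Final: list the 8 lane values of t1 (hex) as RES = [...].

→ t0 |65|43|25|b1|25|b1|65|25|
→ t1 |25|a1|b1|5c|65|07|25|65|

RES = [ 0x25  0xa1  0xb1  0x5c  0x65  0x07  0x25  0x65 ]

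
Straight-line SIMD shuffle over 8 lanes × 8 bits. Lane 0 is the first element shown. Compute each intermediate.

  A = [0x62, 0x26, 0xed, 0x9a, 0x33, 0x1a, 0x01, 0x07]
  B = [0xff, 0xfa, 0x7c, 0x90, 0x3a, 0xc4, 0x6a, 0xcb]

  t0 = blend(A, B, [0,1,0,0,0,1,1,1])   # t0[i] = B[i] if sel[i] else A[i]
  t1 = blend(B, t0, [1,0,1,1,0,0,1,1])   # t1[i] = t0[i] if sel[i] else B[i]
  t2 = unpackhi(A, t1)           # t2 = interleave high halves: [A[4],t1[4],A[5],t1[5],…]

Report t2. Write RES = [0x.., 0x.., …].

→ t0 |62|fa|ed|9a|33|c4|6a|cb|
→ t1 |62|fa|ed|9a|3a|c4|6a|cb|
→ t2 |33|3a|1a|c4|01|6a|07|cb|

RES = [ 0x33  0x3a  0x1a  0xc4  0x01  0x6a  0x07  0xcb ]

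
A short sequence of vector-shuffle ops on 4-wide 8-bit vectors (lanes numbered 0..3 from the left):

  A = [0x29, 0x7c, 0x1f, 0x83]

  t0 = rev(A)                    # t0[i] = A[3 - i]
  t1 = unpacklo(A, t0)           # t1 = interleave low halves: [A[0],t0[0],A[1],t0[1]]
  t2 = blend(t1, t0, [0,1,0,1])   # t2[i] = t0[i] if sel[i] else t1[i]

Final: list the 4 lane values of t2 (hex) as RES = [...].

→ t0 |83|1f|7c|29|
→ t1 |29|83|7c|1f|
→ t2 |29|1f|7c|29|

RES = [0x29, 0x1f, 0x7c, 0x29]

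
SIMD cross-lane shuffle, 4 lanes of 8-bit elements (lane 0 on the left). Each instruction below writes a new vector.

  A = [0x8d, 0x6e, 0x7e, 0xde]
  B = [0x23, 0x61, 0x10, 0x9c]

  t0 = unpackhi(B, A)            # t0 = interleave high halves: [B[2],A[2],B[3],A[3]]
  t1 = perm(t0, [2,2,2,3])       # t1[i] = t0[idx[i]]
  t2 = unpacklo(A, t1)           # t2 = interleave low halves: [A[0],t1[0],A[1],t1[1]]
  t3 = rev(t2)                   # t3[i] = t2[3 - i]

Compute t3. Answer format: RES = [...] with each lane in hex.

RES = [ 0x9c  0x6e  0x9c  0x8d ]

  t0: 10 7e 9c de
  t1: 9c 9c 9c de
  t2: 8d 9c 6e 9c
  t3: 9c 6e 9c 8d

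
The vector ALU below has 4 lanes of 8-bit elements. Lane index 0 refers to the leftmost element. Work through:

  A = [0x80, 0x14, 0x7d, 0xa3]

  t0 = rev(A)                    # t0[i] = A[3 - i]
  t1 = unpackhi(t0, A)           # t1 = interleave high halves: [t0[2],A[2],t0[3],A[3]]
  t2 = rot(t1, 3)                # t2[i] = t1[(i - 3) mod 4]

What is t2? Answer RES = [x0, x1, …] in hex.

  t0: a3 7d 14 80
  t1: 14 7d 80 a3
  t2: 7d 80 a3 14

RES = [0x7d, 0x80, 0xa3, 0x14]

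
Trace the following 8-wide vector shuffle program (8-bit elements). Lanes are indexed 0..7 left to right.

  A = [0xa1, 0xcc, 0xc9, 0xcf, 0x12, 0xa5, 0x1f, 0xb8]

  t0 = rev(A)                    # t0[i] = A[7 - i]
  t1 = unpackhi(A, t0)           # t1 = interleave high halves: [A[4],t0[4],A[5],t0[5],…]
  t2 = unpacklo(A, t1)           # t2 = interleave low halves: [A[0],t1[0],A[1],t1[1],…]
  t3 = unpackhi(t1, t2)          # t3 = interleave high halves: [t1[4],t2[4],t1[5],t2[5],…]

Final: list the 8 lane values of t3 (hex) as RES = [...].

RES = [ 0x1f  0xc9  0xcc  0xa5  0xb8  0xcf  0xa1  0xc9 ]

t0 = [0xb8, 0x1f, 0xa5, 0x12, 0xcf, 0xc9, 0xcc, 0xa1]
t1 = [0x12, 0xcf, 0xa5, 0xc9, 0x1f, 0xcc, 0xb8, 0xa1]
t2 = [0xa1, 0x12, 0xcc, 0xcf, 0xc9, 0xa5, 0xcf, 0xc9]
t3 = [0x1f, 0xc9, 0xcc, 0xa5, 0xb8, 0xcf, 0xa1, 0xc9]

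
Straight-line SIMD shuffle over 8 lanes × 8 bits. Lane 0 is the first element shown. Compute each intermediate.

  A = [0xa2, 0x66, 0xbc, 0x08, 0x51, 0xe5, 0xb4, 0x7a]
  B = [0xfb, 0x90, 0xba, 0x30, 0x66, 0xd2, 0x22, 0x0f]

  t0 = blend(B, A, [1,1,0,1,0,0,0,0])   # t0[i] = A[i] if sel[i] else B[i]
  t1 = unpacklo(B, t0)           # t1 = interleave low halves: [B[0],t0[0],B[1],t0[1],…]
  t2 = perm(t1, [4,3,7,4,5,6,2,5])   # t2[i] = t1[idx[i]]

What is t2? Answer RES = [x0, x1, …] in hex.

RES = [ 0xba  0x66  0x08  0xba  0xba  0x30  0x90  0xba ]

t0 = [0xa2, 0x66, 0xba, 0x08, 0x66, 0xd2, 0x22, 0x0f]
t1 = [0xfb, 0xa2, 0x90, 0x66, 0xba, 0xba, 0x30, 0x08]
t2 = [0xba, 0x66, 0x08, 0xba, 0xba, 0x30, 0x90, 0xba]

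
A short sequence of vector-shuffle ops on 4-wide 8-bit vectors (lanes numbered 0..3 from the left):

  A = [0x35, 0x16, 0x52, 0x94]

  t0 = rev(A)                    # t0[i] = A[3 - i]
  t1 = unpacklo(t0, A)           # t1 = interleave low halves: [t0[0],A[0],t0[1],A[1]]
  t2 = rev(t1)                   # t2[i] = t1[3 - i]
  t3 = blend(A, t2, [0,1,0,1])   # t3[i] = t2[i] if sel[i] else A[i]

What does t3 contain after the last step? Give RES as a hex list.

RES = [0x35, 0x52, 0x52, 0x94]

  t0: 94 52 16 35
  t1: 94 35 52 16
  t2: 16 52 35 94
  t3: 35 52 52 94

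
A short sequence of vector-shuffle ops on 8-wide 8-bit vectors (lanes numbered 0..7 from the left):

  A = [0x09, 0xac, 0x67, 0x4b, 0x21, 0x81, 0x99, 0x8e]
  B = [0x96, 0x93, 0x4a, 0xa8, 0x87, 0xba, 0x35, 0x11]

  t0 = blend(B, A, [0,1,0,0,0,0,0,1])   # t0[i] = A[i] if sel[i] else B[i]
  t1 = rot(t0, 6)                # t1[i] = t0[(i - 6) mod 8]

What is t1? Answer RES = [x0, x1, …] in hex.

RES = [ 0x4a  0xa8  0x87  0xba  0x35  0x8e  0x96  0xac ]

  t0: 96 ac 4a a8 87 ba 35 8e
  t1: 4a a8 87 ba 35 8e 96 ac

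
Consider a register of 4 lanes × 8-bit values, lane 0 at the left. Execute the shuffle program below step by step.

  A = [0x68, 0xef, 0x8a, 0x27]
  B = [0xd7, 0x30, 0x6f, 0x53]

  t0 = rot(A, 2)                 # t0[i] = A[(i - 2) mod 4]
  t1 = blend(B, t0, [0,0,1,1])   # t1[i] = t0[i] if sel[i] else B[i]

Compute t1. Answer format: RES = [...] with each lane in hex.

→ t0 |8a|27|68|ef|
→ t1 |d7|30|68|ef|

RES = [ 0xd7  0x30  0x68  0xef ]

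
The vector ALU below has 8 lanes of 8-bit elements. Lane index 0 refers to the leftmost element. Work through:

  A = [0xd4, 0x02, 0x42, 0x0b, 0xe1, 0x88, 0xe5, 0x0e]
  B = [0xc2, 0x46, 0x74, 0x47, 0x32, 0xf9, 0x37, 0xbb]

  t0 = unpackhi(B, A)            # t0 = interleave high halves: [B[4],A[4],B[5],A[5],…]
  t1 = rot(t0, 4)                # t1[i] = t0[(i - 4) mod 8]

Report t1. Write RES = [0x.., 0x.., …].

RES = [ 0x37  0xe5  0xbb  0x0e  0x32  0xe1  0xf9  0x88 ]

t0 = [0x32, 0xe1, 0xf9, 0x88, 0x37, 0xe5, 0xbb, 0x0e]
t1 = [0x37, 0xe5, 0xbb, 0x0e, 0x32, 0xe1, 0xf9, 0x88]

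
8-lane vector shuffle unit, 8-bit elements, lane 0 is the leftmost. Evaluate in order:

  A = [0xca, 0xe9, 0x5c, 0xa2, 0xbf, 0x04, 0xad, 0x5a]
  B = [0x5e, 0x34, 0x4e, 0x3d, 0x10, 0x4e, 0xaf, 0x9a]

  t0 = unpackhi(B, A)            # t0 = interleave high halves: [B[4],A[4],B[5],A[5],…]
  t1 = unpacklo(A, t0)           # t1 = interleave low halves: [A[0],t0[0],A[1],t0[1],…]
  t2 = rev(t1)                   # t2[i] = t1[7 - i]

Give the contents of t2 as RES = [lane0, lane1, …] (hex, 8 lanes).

RES = [0x04, 0xa2, 0x4e, 0x5c, 0xbf, 0xe9, 0x10, 0xca]

t0 = [0x10, 0xbf, 0x4e, 0x04, 0xaf, 0xad, 0x9a, 0x5a]
t1 = [0xca, 0x10, 0xe9, 0xbf, 0x5c, 0x4e, 0xa2, 0x04]
t2 = [0x04, 0xa2, 0x4e, 0x5c, 0xbf, 0xe9, 0x10, 0xca]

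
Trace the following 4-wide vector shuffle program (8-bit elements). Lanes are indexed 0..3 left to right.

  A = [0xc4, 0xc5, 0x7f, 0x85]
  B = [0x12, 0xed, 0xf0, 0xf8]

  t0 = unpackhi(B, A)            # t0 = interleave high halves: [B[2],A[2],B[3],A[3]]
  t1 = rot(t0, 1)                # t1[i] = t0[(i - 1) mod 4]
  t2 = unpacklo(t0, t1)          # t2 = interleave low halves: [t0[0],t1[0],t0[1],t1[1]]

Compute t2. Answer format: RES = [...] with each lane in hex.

RES = [ 0xf0  0x85  0x7f  0xf0 ]

→ t0 |f0|7f|f8|85|
→ t1 |85|f0|7f|f8|
→ t2 |f0|85|7f|f0|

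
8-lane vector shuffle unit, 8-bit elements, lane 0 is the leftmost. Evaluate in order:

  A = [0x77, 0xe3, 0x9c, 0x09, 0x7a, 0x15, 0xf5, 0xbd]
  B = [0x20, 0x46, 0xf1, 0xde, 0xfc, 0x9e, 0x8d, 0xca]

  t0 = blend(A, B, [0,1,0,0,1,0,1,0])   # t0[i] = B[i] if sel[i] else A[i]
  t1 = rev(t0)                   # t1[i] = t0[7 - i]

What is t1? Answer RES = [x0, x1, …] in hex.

RES = [0xbd, 0x8d, 0x15, 0xfc, 0x09, 0x9c, 0x46, 0x77]

  t0: 77 46 9c 09 fc 15 8d bd
  t1: bd 8d 15 fc 09 9c 46 77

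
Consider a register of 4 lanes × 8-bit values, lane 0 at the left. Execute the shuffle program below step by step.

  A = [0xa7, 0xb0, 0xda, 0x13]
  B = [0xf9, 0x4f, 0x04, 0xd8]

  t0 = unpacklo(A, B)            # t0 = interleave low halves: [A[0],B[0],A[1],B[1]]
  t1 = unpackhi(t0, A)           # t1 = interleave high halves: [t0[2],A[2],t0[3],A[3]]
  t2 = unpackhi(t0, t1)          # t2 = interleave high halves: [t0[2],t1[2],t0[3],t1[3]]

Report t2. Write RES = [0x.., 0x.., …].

t0 = [0xa7, 0xf9, 0xb0, 0x4f]
t1 = [0xb0, 0xda, 0x4f, 0x13]
t2 = [0xb0, 0x4f, 0x4f, 0x13]

RES = [0xb0, 0x4f, 0x4f, 0x13]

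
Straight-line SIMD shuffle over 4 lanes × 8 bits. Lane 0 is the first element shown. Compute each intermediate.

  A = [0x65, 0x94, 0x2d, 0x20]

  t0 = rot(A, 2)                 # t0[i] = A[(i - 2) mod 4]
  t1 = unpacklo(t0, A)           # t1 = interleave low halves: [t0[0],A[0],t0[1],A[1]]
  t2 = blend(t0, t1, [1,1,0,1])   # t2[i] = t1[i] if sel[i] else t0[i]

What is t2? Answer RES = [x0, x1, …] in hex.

→ t0 |2d|20|65|94|
→ t1 |2d|65|20|94|
→ t2 |2d|65|65|94|

RES = [0x2d, 0x65, 0x65, 0x94]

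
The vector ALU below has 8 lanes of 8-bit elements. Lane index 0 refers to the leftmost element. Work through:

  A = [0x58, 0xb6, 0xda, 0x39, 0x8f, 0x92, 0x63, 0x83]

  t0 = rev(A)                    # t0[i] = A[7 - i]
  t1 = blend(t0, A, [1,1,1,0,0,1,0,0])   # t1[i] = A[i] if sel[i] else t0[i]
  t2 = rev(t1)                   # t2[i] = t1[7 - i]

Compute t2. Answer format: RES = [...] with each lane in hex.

RES = [0x58, 0xb6, 0x92, 0x39, 0x8f, 0xda, 0xb6, 0x58]

→ t0 |83|63|92|8f|39|da|b6|58|
→ t1 |58|b6|da|8f|39|92|b6|58|
→ t2 |58|b6|92|39|8f|da|b6|58|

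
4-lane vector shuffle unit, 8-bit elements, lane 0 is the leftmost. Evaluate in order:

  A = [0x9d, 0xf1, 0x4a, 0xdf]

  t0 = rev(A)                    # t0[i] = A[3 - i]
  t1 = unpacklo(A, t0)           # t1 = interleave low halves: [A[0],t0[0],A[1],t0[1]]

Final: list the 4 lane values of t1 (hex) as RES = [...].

RES = [ 0x9d  0xdf  0xf1  0x4a ]

t0 = [0xdf, 0x4a, 0xf1, 0x9d]
t1 = [0x9d, 0xdf, 0xf1, 0x4a]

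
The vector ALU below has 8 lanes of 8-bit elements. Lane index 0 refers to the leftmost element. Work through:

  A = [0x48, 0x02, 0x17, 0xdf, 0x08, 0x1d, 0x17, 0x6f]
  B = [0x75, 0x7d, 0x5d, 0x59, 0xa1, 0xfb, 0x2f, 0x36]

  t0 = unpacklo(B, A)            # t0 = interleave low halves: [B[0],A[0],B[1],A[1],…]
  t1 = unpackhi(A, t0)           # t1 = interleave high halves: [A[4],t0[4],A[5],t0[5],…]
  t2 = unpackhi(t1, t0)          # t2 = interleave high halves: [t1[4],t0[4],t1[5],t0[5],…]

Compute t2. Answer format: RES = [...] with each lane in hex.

RES = [ 0x17  0x5d  0x59  0x17  0x6f  0x59  0xdf  0xdf ]

→ t0 |75|48|7d|02|5d|17|59|df|
→ t1 |08|5d|1d|17|17|59|6f|df|
→ t2 |17|5d|59|17|6f|59|df|df|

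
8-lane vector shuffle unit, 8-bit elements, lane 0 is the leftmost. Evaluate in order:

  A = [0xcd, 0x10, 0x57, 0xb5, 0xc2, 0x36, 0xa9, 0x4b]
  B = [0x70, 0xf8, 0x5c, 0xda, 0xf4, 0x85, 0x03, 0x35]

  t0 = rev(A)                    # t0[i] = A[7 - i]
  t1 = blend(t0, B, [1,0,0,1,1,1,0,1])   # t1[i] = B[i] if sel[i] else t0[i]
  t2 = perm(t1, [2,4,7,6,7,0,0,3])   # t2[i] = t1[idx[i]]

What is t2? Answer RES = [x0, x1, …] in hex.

t0 = [0x4b, 0xa9, 0x36, 0xc2, 0xb5, 0x57, 0x10, 0xcd]
t1 = [0x70, 0xa9, 0x36, 0xda, 0xf4, 0x85, 0x10, 0x35]
t2 = [0x36, 0xf4, 0x35, 0x10, 0x35, 0x70, 0x70, 0xda]

RES = [ 0x36  0xf4  0x35  0x10  0x35  0x70  0x70  0xda ]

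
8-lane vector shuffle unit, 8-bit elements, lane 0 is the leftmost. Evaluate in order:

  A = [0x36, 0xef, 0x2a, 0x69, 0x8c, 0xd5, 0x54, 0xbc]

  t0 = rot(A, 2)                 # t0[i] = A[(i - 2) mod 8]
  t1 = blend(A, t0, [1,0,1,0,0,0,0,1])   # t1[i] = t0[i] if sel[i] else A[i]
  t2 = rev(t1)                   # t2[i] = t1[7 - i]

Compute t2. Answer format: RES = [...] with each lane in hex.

→ t0 |54|bc|36|ef|2a|69|8c|d5|
→ t1 |54|ef|36|69|8c|d5|54|d5|
→ t2 |d5|54|d5|8c|69|36|ef|54|

RES = [ 0xd5  0x54  0xd5  0x8c  0x69  0x36  0xef  0x54 ]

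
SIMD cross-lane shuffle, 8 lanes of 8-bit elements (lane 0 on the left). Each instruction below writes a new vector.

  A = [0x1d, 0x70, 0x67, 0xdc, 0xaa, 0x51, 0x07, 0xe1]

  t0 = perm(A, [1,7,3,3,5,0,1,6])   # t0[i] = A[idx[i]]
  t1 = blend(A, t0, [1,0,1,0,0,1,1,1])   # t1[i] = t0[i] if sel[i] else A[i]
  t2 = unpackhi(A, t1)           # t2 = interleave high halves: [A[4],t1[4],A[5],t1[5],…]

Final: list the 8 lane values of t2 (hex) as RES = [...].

  t0: 70 e1 dc dc 51 1d 70 07
  t1: 70 70 dc dc aa 1d 70 07
  t2: aa aa 51 1d 07 70 e1 07

RES = [0xaa, 0xaa, 0x51, 0x1d, 0x07, 0x70, 0xe1, 0x07]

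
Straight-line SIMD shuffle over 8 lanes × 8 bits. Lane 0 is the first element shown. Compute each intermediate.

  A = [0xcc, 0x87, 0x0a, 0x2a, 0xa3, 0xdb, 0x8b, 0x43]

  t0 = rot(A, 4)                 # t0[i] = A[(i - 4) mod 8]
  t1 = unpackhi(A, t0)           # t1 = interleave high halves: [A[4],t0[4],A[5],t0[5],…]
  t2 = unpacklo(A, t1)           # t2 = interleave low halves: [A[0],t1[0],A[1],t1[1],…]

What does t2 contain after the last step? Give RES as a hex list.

→ t0 |a3|db|8b|43|cc|87|0a|2a|
→ t1 |a3|cc|db|87|8b|0a|43|2a|
→ t2 |cc|a3|87|cc|0a|db|2a|87|

RES = [ 0xcc  0xa3  0x87  0xcc  0x0a  0xdb  0x2a  0x87 ]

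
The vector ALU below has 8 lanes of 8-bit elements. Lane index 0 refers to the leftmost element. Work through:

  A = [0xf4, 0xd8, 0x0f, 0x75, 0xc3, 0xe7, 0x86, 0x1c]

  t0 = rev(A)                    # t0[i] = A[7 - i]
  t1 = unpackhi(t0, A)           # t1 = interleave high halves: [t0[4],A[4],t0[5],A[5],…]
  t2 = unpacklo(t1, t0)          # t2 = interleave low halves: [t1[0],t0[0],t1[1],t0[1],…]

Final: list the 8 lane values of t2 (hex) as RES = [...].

RES = [ 0x75  0x1c  0xc3  0x86  0x0f  0xe7  0xe7  0xc3 ]

→ t0 |1c|86|e7|c3|75|0f|d8|f4|
→ t1 |75|c3|0f|e7|d8|86|f4|1c|
→ t2 |75|1c|c3|86|0f|e7|e7|c3|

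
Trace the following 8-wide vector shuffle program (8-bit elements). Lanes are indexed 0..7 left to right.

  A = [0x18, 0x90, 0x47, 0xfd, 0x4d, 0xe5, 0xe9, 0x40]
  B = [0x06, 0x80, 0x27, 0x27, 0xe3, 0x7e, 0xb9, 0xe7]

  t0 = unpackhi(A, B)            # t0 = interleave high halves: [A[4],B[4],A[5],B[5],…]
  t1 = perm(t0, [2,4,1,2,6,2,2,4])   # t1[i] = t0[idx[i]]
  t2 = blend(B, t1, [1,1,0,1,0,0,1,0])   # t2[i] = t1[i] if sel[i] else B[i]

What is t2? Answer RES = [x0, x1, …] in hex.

t0 = [0x4d, 0xe3, 0xe5, 0x7e, 0xe9, 0xb9, 0x40, 0xe7]
t1 = [0xe5, 0xe9, 0xe3, 0xe5, 0x40, 0xe5, 0xe5, 0xe9]
t2 = [0xe5, 0xe9, 0x27, 0xe5, 0xe3, 0x7e, 0xe5, 0xe7]

RES = [0xe5, 0xe9, 0x27, 0xe5, 0xe3, 0x7e, 0xe5, 0xe7]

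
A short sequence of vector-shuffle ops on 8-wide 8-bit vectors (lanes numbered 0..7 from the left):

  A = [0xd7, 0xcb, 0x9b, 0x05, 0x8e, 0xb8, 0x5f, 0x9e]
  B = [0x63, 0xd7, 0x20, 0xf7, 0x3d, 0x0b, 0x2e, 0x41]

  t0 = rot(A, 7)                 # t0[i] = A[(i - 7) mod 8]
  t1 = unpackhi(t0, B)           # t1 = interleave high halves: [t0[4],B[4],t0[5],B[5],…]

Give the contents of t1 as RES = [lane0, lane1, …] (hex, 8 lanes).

→ t0 |cb|9b|05|8e|b8|5f|9e|d7|
→ t1 |b8|3d|5f|0b|9e|2e|d7|41|

RES = [0xb8, 0x3d, 0x5f, 0x0b, 0x9e, 0x2e, 0xd7, 0x41]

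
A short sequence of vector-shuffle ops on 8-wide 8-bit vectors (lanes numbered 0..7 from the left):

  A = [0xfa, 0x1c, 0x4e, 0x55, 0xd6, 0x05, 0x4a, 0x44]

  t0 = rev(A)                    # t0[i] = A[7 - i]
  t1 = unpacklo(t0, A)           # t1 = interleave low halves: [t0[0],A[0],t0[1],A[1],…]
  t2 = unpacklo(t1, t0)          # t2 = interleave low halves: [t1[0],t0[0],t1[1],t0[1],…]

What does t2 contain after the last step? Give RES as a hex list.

→ t0 |44|4a|05|d6|55|4e|1c|fa|
→ t1 |44|fa|4a|1c|05|4e|d6|55|
→ t2 |44|44|fa|4a|4a|05|1c|d6|

RES = [0x44, 0x44, 0xfa, 0x4a, 0x4a, 0x05, 0x1c, 0xd6]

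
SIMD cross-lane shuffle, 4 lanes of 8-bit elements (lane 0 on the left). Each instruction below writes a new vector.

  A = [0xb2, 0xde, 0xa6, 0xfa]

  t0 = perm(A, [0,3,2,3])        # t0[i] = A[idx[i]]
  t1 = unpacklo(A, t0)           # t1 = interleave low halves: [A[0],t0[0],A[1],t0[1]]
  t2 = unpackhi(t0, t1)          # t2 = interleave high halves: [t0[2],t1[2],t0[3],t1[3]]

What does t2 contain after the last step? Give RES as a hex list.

t0 = [0xb2, 0xfa, 0xa6, 0xfa]
t1 = [0xb2, 0xb2, 0xde, 0xfa]
t2 = [0xa6, 0xde, 0xfa, 0xfa]

RES = [ 0xa6  0xde  0xfa  0xfa ]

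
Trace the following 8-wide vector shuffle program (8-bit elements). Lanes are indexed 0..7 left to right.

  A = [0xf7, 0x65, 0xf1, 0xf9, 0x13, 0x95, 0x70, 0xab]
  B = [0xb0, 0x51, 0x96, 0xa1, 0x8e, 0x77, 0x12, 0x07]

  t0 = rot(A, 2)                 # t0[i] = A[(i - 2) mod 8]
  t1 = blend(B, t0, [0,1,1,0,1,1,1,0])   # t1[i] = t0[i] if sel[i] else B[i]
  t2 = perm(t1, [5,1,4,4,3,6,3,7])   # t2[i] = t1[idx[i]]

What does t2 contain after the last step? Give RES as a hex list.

RES = [ 0xf9  0xab  0xf1  0xf1  0xa1  0x13  0xa1  0x07 ]

t0 = [0x70, 0xab, 0xf7, 0x65, 0xf1, 0xf9, 0x13, 0x95]
t1 = [0xb0, 0xab, 0xf7, 0xa1, 0xf1, 0xf9, 0x13, 0x07]
t2 = [0xf9, 0xab, 0xf1, 0xf1, 0xa1, 0x13, 0xa1, 0x07]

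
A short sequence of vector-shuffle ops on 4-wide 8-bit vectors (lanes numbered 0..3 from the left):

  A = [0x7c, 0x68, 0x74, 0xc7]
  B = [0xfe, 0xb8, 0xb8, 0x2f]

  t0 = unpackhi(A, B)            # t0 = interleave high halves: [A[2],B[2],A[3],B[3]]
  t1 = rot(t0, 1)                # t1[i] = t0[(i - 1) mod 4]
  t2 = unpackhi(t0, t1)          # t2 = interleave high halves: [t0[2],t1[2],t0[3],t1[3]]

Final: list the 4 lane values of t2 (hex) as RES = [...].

RES = [0xc7, 0xb8, 0x2f, 0xc7]

→ t0 |74|b8|c7|2f|
→ t1 |2f|74|b8|c7|
→ t2 |c7|b8|2f|c7|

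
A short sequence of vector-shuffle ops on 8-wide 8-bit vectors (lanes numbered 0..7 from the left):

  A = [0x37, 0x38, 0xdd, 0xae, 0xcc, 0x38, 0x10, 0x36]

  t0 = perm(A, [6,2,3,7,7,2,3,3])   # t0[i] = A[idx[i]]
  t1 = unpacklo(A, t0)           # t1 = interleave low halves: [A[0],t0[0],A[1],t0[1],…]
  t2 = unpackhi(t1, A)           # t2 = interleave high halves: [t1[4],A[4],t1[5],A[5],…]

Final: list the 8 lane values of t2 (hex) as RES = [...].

RES = [0xdd, 0xcc, 0xae, 0x38, 0xae, 0x10, 0x36, 0x36]

  t0: 10 dd ae 36 36 dd ae ae
  t1: 37 10 38 dd dd ae ae 36
  t2: dd cc ae 38 ae 10 36 36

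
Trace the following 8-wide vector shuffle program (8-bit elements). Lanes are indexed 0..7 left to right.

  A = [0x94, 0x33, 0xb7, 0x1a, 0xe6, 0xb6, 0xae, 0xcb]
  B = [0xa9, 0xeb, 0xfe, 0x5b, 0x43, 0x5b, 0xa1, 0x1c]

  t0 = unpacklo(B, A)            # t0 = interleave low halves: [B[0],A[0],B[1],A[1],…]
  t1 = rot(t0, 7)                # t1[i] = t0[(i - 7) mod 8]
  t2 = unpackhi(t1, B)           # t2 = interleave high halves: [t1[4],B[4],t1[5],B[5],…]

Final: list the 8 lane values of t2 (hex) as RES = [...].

  t0: a9 94 eb 33 fe b7 5b 1a
  t1: 94 eb 33 fe b7 5b 1a a9
  t2: b7 43 5b 5b 1a a1 a9 1c

RES = [0xb7, 0x43, 0x5b, 0x5b, 0x1a, 0xa1, 0xa9, 0x1c]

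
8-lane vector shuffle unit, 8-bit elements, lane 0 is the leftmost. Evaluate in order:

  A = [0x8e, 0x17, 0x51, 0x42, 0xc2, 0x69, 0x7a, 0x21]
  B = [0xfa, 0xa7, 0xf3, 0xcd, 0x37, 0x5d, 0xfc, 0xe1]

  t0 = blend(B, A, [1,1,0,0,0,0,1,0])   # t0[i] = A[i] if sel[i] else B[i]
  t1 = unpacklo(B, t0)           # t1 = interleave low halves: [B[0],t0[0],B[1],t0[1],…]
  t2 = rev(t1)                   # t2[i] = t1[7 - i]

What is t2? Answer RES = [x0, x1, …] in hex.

  t0: 8e 17 f3 cd 37 5d 7a e1
  t1: fa 8e a7 17 f3 f3 cd cd
  t2: cd cd f3 f3 17 a7 8e fa

RES = [0xcd, 0xcd, 0xf3, 0xf3, 0x17, 0xa7, 0x8e, 0xfa]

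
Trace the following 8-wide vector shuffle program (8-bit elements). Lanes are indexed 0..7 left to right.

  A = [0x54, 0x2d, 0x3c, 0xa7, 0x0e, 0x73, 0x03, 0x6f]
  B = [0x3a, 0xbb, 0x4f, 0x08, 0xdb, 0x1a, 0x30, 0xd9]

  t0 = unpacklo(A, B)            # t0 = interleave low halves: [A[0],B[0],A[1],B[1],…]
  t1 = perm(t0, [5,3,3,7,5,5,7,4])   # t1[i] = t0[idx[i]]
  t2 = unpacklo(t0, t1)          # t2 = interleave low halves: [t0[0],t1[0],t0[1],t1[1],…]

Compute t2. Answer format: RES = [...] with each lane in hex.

t0 = [0x54, 0x3a, 0x2d, 0xbb, 0x3c, 0x4f, 0xa7, 0x08]
t1 = [0x4f, 0xbb, 0xbb, 0x08, 0x4f, 0x4f, 0x08, 0x3c]
t2 = [0x54, 0x4f, 0x3a, 0xbb, 0x2d, 0xbb, 0xbb, 0x08]

RES = [ 0x54  0x4f  0x3a  0xbb  0x2d  0xbb  0xbb  0x08 ]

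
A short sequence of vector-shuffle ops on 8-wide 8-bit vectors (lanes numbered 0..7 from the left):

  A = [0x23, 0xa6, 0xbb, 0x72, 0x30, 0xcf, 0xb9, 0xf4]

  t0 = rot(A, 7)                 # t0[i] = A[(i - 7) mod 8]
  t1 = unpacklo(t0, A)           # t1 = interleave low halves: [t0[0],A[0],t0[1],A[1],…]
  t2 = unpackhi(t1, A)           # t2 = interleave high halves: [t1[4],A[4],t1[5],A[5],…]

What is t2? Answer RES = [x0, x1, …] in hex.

t0 = [0xa6, 0xbb, 0x72, 0x30, 0xcf, 0xb9, 0xf4, 0x23]
t1 = [0xa6, 0x23, 0xbb, 0xa6, 0x72, 0xbb, 0x30, 0x72]
t2 = [0x72, 0x30, 0xbb, 0xcf, 0x30, 0xb9, 0x72, 0xf4]

RES = [ 0x72  0x30  0xbb  0xcf  0x30  0xb9  0x72  0xf4 ]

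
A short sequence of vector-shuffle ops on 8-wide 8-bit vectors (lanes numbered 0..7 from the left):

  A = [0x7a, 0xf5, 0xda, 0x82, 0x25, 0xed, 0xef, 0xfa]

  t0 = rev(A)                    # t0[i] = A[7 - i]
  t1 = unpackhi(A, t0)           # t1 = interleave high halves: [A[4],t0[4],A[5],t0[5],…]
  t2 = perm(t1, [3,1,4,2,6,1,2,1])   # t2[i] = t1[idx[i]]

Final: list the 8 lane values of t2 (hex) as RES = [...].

→ t0 |fa|ef|ed|25|82|da|f5|7a|
→ t1 |25|82|ed|da|ef|f5|fa|7a|
→ t2 |da|82|ef|ed|fa|82|ed|82|

RES = [0xda, 0x82, 0xef, 0xed, 0xfa, 0x82, 0xed, 0x82]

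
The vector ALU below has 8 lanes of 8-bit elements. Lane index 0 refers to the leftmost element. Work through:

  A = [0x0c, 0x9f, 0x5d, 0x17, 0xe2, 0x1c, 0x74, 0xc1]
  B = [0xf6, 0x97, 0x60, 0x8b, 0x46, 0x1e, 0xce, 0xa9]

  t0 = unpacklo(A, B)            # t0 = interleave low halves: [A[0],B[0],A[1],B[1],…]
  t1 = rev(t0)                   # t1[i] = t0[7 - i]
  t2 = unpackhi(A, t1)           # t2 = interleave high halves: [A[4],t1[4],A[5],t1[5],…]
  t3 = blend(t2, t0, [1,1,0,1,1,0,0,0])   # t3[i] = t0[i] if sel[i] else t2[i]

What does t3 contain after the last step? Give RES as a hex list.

→ t0 |0c|f6|9f|97|5d|60|17|8b|
→ t1 |8b|17|60|5d|97|9f|f6|0c|
→ t2 |e2|97|1c|9f|74|f6|c1|0c|
→ t3 |0c|f6|1c|97|5d|f6|c1|0c|

RES = [ 0x0c  0xf6  0x1c  0x97  0x5d  0xf6  0xc1  0x0c ]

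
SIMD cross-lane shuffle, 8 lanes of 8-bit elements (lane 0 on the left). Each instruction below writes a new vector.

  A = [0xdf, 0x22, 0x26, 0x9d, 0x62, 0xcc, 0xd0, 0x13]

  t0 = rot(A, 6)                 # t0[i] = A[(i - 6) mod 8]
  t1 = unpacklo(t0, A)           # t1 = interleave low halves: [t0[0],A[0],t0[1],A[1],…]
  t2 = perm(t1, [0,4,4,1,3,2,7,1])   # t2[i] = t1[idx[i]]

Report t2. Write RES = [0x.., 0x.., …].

t0 = [0x26, 0x9d, 0x62, 0xcc, 0xd0, 0x13, 0xdf, 0x22]
t1 = [0x26, 0xdf, 0x9d, 0x22, 0x62, 0x26, 0xcc, 0x9d]
t2 = [0x26, 0x62, 0x62, 0xdf, 0x22, 0x9d, 0x9d, 0xdf]

RES = [0x26, 0x62, 0x62, 0xdf, 0x22, 0x9d, 0x9d, 0xdf]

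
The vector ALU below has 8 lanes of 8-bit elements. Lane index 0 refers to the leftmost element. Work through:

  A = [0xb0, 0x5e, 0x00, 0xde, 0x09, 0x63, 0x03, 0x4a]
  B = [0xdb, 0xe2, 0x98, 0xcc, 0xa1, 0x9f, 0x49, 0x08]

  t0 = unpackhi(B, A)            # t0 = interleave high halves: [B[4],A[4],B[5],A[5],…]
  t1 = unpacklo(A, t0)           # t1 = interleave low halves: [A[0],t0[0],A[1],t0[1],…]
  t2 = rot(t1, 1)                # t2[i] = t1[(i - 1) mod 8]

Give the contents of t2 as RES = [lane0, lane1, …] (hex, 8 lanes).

RES = [ 0x63  0xb0  0xa1  0x5e  0x09  0x00  0x9f  0xde ]

→ t0 |a1|09|9f|63|49|03|08|4a|
→ t1 |b0|a1|5e|09|00|9f|de|63|
→ t2 |63|b0|a1|5e|09|00|9f|de|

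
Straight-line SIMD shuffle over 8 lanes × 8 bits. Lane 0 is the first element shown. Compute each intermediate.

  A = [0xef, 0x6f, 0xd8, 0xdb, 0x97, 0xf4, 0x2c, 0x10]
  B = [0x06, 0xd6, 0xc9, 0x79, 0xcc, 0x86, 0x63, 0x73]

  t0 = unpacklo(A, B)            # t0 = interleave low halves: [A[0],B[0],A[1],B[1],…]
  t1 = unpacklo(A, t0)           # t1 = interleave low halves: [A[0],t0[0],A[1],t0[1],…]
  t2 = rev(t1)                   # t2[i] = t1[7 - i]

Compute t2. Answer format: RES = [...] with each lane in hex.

t0 = [0xef, 0x06, 0x6f, 0xd6, 0xd8, 0xc9, 0xdb, 0x79]
t1 = [0xef, 0xef, 0x6f, 0x06, 0xd8, 0x6f, 0xdb, 0xd6]
t2 = [0xd6, 0xdb, 0x6f, 0xd8, 0x06, 0x6f, 0xef, 0xef]

RES = [0xd6, 0xdb, 0x6f, 0xd8, 0x06, 0x6f, 0xef, 0xef]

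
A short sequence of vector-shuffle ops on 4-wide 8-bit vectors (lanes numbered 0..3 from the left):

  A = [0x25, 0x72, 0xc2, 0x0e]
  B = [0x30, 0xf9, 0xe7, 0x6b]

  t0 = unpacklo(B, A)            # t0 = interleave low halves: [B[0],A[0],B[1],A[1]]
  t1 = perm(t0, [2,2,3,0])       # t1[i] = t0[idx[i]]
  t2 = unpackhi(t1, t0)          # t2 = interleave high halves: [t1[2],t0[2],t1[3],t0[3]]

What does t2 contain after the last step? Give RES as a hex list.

  t0: 30 25 f9 72
  t1: f9 f9 72 30
  t2: 72 f9 30 72

RES = [0x72, 0xf9, 0x30, 0x72]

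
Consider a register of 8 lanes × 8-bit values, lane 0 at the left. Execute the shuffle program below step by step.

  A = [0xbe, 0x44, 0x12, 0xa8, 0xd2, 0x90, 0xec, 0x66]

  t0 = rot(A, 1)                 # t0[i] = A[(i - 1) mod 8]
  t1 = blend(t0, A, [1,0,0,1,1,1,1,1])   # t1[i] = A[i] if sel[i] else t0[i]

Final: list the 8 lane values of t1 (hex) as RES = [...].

RES = [ 0xbe  0xbe  0x44  0xa8  0xd2  0x90  0xec  0x66 ]

  t0: 66 be 44 12 a8 d2 90 ec
  t1: be be 44 a8 d2 90 ec 66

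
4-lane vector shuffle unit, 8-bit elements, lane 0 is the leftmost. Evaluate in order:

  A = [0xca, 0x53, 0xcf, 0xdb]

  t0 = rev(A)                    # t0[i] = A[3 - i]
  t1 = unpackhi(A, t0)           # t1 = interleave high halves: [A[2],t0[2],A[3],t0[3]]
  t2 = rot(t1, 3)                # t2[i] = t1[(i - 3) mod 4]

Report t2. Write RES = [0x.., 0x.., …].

RES = [0x53, 0xdb, 0xca, 0xcf]

  t0: db cf 53 ca
  t1: cf 53 db ca
  t2: 53 db ca cf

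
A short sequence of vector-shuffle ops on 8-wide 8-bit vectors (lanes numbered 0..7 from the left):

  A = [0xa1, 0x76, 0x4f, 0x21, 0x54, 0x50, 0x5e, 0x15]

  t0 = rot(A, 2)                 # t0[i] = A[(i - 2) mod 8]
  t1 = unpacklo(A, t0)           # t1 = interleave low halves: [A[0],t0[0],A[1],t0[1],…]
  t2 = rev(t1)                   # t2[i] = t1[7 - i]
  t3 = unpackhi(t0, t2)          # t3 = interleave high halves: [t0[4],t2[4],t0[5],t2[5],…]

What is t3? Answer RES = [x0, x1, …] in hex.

t0 = [0x5e, 0x15, 0xa1, 0x76, 0x4f, 0x21, 0x54, 0x50]
t1 = [0xa1, 0x5e, 0x76, 0x15, 0x4f, 0xa1, 0x21, 0x76]
t2 = [0x76, 0x21, 0xa1, 0x4f, 0x15, 0x76, 0x5e, 0xa1]
t3 = [0x4f, 0x15, 0x21, 0x76, 0x54, 0x5e, 0x50, 0xa1]

RES = [0x4f, 0x15, 0x21, 0x76, 0x54, 0x5e, 0x50, 0xa1]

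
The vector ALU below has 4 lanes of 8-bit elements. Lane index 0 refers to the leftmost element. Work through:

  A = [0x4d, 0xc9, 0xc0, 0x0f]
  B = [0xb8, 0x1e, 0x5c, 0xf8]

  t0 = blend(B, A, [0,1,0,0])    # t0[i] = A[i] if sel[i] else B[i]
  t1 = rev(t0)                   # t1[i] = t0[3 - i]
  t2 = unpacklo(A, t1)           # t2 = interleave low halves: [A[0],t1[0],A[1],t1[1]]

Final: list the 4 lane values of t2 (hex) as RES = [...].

RES = [0x4d, 0xf8, 0xc9, 0x5c]

  t0: b8 c9 5c f8
  t1: f8 5c c9 b8
  t2: 4d f8 c9 5c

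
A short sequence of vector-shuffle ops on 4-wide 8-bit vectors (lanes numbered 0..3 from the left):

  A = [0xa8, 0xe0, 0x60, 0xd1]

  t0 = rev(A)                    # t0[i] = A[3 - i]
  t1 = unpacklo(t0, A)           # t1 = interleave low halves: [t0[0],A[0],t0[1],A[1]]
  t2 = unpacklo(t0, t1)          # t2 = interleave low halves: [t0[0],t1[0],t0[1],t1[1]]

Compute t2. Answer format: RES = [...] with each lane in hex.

RES = [ 0xd1  0xd1  0x60  0xa8 ]

→ t0 |d1|60|e0|a8|
→ t1 |d1|a8|60|e0|
→ t2 |d1|d1|60|a8|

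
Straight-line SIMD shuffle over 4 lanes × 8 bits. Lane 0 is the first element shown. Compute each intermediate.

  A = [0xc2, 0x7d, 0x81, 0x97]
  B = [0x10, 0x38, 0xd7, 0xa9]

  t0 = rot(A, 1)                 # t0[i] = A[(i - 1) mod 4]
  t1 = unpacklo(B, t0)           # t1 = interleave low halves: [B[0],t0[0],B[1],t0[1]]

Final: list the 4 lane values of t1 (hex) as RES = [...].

RES = [0x10, 0x97, 0x38, 0xc2]

→ t0 |97|c2|7d|81|
→ t1 |10|97|38|c2|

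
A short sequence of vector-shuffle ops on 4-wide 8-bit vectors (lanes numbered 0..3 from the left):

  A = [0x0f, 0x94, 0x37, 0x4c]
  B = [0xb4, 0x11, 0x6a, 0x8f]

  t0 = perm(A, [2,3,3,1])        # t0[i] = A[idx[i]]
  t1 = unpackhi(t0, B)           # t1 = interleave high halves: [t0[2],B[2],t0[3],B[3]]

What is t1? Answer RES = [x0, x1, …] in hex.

  t0: 37 4c 4c 94
  t1: 4c 6a 94 8f

RES = [0x4c, 0x6a, 0x94, 0x8f]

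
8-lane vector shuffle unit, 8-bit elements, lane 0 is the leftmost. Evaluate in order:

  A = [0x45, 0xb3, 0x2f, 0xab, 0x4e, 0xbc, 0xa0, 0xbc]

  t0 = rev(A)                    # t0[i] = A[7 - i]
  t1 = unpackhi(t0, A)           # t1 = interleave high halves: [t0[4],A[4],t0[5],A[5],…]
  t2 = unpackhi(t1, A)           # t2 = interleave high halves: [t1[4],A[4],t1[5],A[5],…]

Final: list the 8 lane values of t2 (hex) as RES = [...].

  t0: bc a0 bc 4e ab 2f b3 45
  t1: ab 4e 2f bc b3 a0 45 bc
  t2: b3 4e a0 bc 45 a0 bc bc

RES = [0xb3, 0x4e, 0xa0, 0xbc, 0x45, 0xa0, 0xbc, 0xbc]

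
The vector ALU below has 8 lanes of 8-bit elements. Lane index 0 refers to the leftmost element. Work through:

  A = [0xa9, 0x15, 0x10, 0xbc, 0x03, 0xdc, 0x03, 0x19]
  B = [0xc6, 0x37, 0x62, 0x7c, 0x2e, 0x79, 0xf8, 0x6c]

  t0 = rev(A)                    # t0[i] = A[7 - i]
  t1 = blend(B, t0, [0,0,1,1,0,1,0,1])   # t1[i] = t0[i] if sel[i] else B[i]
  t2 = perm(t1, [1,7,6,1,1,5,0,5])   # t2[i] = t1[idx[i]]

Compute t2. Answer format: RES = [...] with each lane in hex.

RES = [0x37, 0xa9, 0xf8, 0x37, 0x37, 0x10, 0xc6, 0x10]

  t0: 19 03 dc 03 bc 10 15 a9
  t1: c6 37 dc 03 2e 10 f8 a9
  t2: 37 a9 f8 37 37 10 c6 10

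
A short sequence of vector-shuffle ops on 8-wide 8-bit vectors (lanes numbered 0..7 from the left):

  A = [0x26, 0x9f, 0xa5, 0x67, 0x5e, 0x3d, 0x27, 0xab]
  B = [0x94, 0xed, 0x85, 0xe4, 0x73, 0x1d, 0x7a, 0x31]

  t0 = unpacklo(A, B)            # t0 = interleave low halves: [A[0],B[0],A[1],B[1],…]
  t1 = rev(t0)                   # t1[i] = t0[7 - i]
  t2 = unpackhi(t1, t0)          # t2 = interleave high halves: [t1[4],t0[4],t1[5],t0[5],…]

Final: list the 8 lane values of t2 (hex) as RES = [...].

RES = [0xed, 0xa5, 0x9f, 0x85, 0x94, 0x67, 0x26, 0xe4]

→ t0 |26|94|9f|ed|a5|85|67|e4|
→ t1 |e4|67|85|a5|ed|9f|94|26|
→ t2 |ed|a5|9f|85|94|67|26|e4|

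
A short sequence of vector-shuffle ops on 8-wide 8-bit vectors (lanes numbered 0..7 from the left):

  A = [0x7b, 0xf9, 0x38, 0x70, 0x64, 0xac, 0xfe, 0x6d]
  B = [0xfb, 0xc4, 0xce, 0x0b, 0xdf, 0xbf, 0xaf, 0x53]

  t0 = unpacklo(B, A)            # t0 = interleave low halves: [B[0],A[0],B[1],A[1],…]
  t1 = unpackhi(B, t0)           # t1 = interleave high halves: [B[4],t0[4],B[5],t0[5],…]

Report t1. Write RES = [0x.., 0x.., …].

t0 = [0xfb, 0x7b, 0xc4, 0xf9, 0xce, 0x38, 0x0b, 0x70]
t1 = [0xdf, 0xce, 0xbf, 0x38, 0xaf, 0x0b, 0x53, 0x70]

RES = [0xdf, 0xce, 0xbf, 0x38, 0xaf, 0x0b, 0x53, 0x70]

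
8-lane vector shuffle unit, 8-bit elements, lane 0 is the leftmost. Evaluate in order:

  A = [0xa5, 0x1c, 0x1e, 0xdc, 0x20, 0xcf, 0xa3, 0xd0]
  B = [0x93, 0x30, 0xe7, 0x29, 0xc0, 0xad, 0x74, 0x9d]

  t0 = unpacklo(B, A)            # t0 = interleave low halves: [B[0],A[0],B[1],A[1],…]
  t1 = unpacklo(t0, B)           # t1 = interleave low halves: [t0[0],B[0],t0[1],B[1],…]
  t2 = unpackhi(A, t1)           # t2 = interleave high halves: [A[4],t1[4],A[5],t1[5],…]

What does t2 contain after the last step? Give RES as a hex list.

→ t0 |93|a5|30|1c|e7|1e|29|dc|
→ t1 |93|93|a5|30|30|e7|1c|29|
→ t2 |20|30|cf|e7|a3|1c|d0|29|

RES = [ 0x20  0x30  0xcf  0xe7  0xa3  0x1c  0xd0  0x29 ]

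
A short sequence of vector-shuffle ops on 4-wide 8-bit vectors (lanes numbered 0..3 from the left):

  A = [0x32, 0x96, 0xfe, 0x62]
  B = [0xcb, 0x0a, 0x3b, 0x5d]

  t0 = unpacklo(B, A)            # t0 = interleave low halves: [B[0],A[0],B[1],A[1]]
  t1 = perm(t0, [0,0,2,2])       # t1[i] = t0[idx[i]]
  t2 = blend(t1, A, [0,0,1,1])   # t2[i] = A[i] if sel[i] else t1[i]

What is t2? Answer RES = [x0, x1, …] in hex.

RES = [0xcb, 0xcb, 0xfe, 0x62]

t0 = [0xcb, 0x32, 0x0a, 0x96]
t1 = [0xcb, 0xcb, 0x0a, 0x0a]
t2 = [0xcb, 0xcb, 0xfe, 0x62]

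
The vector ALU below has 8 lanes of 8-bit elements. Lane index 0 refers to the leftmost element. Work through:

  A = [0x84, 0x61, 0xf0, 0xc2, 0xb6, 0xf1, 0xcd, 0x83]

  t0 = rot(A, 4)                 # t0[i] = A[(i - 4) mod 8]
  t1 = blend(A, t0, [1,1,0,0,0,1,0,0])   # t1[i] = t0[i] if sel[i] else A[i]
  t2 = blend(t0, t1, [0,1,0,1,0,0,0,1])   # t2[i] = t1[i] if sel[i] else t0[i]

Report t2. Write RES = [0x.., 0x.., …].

RES = [ 0xb6  0xf1  0xcd  0xc2  0x84  0x61  0xf0  0x83 ]

→ t0 |b6|f1|cd|83|84|61|f0|c2|
→ t1 |b6|f1|f0|c2|b6|61|cd|83|
→ t2 |b6|f1|cd|c2|84|61|f0|83|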